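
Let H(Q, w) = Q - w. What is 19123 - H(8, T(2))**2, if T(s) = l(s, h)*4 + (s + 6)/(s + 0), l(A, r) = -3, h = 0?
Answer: 18867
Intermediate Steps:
T(s) = -12 + (6 + s)/s (T(s) = -3*4 + (s + 6)/(s + 0) = -12 + (6 + s)/s)
19123 - H(8, T(2))**2 = 19123 - (8 - (-11 + 6/2))**2 = 19123 - (8 - (-11 + 6*(1/2)))**2 = 19123 - (8 - (-11 + 3))**2 = 19123 - (8 - 1*(-8))**2 = 19123 - (8 + 8)**2 = 19123 - 1*16**2 = 19123 - 1*256 = 19123 - 256 = 18867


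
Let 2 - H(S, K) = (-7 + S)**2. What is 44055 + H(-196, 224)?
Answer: 2848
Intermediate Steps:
H(S, K) = 2 - (-7 + S)**2
44055 + H(-196, 224) = 44055 + (2 - (-7 - 196)**2) = 44055 + (2 - 1*(-203)**2) = 44055 + (2 - 1*41209) = 44055 + (2 - 41209) = 44055 - 41207 = 2848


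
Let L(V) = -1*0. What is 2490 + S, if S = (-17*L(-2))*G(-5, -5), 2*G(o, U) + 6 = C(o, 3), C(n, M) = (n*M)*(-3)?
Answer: 2490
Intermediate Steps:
L(V) = 0
C(n, M) = -3*M*n (C(n, M) = (M*n)*(-3) = -3*M*n)
G(o, U) = -3 - 9*o/2 (G(o, U) = -3 + (-3*3*o)/2 = -3 + (-9*o)/2 = -3 - 9*o/2)
S = 0 (S = (-17*0)*(-3 - 9/2*(-5)) = 0*(-3 + 45/2) = 0*(39/2) = 0)
2490 + S = 2490 + 0 = 2490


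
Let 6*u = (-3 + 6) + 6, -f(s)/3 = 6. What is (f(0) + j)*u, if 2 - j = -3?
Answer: -39/2 ≈ -19.500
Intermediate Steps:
j = 5 (j = 2 - 1*(-3) = 2 + 3 = 5)
f(s) = -18 (f(s) = -3*6 = -18)
u = 3/2 (u = ((-3 + 6) + 6)/6 = (3 + 6)/6 = (⅙)*9 = 3/2 ≈ 1.5000)
(f(0) + j)*u = (-18 + 5)*(3/2) = -13*3/2 = -39/2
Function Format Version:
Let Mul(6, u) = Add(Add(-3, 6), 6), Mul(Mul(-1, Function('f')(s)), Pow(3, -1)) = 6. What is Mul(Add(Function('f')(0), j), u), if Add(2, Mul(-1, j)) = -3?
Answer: Rational(-39, 2) ≈ -19.500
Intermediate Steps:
j = 5 (j = Add(2, Mul(-1, -3)) = Add(2, 3) = 5)
Function('f')(s) = -18 (Function('f')(s) = Mul(-3, 6) = -18)
u = Rational(3, 2) (u = Mul(Rational(1, 6), Add(Add(-3, 6), 6)) = Mul(Rational(1, 6), Add(3, 6)) = Mul(Rational(1, 6), 9) = Rational(3, 2) ≈ 1.5000)
Mul(Add(Function('f')(0), j), u) = Mul(Add(-18, 5), Rational(3, 2)) = Mul(-13, Rational(3, 2)) = Rational(-39, 2)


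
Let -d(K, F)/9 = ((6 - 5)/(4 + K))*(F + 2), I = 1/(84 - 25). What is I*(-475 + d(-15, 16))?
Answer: -5063/649 ≈ -7.8012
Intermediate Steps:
I = 1/59 ≈ 0.016949
d(K, F) = -9*(2 + F)/(4 + K) (d(K, F) = -9*(6 - 5)/(4 + K)*(F + 2) = -9*1/(4 + K)*(2 + F) = -9*(2 + F)/(4 + K))
I*(-475 + d(-15, 16)) = (-475 + 9*(-2 - 1*16)/(4 - 15))/59 = (-475 + 9*(-2 - 16)/(-11))/59 = (-475 + 9*(-1/11)*(-18))/59 = (-475 + 162/11)/59 = (1/59)*(-5063/11) = -5063/649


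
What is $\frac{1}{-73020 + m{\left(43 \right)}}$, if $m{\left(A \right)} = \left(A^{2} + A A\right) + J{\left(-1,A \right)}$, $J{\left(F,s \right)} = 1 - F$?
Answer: $- \frac{1}{69320} \approx -1.4426 \cdot 10^{-5}$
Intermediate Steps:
$m{\left(A \right)} = 2 + 2 A^{2}$ ($m{\left(A \right)} = \left(A^{2} + A A\right) + \left(1 - -1\right) = \left(A^{2} + A^{2}\right) + \left(1 + 1\right) = 2 A^{2} + 2 = 2 + 2 A^{2}$)
$\frac{1}{-73020 + m{\left(43 \right)}} = \frac{1}{-73020 + \left(2 + 2 \cdot 43^{2}\right)} = \frac{1}{-73020 + \left(2 + 2 \cdot 1849\right)} = \frac{1}{-73020 + \left(2 + 3698\right)} = \frac{1}{-73020 + 3700} = \frac{1}{-69320} = - \frac{1}{69320}$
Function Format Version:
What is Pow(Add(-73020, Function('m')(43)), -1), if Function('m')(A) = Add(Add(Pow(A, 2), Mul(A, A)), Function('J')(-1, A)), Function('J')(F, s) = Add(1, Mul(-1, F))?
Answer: Rational(-1, 69320) ≈ -1.4426e-5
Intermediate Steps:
Function('m')(A) = Add(2, Mul(2, Pow(A, 2))) (Function('m')(A) = Add(Add(Pow(A, 2), Mul(A, A)), Add(1, Mul(-1, -1))) = Add(Add(Pow(A, 2), Pow(A, 2)), Add(1, 1)) = Add(Mul(2, Pow(A, 2)), 2) = Add(2, Mul(2, Pow(A, 2))))
Pow(Add(-73020, Function('m')(43)), -1) = Pow(Add(-73020, Add(2, Mul(2, Pow(43, 2)))), -1) = Pow(Add(-73020, Add(2, Mul(2, 1849))), -1) = Pow(Add(-73020, Add(2, 3698)), -1) = Pow(Add(-73020, 3700), -1) = Pow(-69320, -1) = Rational(-1, 69320)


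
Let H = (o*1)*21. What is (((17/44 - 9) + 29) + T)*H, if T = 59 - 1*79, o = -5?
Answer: -1785/44 ≈ -40.568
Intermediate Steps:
T = -20 (T = 59 - 79 = -20)
H = -105 (H = -5*1*21 = -5*21 = -105)
(((17/44 - 9) + 29) + T)*H = (((17/44 - 9) + 29) - 20)*(-105) = ((-379/44 + 29) - 20)*(-105) = (897/44 - 20)*(-105) = (17/44)*(-105) = -1785/44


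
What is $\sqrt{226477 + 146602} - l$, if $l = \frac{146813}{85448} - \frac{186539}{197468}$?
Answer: $- \frac{3262871253}{4218311416} + \sqrt{373079} \approx 610.03$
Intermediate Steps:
$l = \frac{3262871253}{4218311416}$ ($l = 146813 \cdot \frac{1}{85448} - \frac{186539}{197468} = \frac{146813}{85448} - \frac{186539}{197468} = \frac{3262871253}{4218311416} \approx 0.7735$)
$\sqrt{226477 + 146602} - l = \sqrt{226477 + 146602} - \frac{3262871253}{4218311416} = \sqrt{373079} - \frac{3262871253}{4218311416} = - \frac{3262871253}{4218311416} + \sqrt{373079}$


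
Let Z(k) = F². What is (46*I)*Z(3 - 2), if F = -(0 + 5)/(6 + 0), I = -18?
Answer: -575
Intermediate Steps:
F = -⅚ (F = -5/6 = -1*⅚ = -⅚ ≈ -0.83333)
Z(k) = 25/36 (Z(k) = (-⅚)² = 25/36)
(46*I)*Z(3 - 2) = (46*(-18))*(25/36) = -828*25/36 = -575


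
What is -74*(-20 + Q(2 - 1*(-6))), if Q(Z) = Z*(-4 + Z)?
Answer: -888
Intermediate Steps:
-74*(-20 + Q(2 - 1*(-6))) = -74*(-20 + (2 - 1*(-6))*(-4 + (2 - 1*(-6)))) = -74*(-20 + (2 + 6)*(-4 + (2 + 6))) = -74*(-20 + 8*(-4 + 8)) = -74*(-20 + 8*4) = -74*(-20 + 32) = -74*12 = -888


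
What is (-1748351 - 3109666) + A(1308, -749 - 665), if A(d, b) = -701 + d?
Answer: -4857410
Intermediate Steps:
(-1748351 - 3109666) + A(1308, -749 - 665) = (-1748351 - 3109666) + (-701 + 1308) = -4858017 + 607 = -4857410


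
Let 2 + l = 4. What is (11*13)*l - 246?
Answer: 40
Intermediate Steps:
l = 2 (l = -2 + 4 = 2)
(11*13)*l - 246 = (11*13)*2 - 246 = 143*2 - 246 = 286 - 246 = 40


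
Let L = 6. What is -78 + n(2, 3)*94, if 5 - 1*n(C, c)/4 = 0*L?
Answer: 1802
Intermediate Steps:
n(C, c) = 20 (n(C, c) = 20 - 0*6 = 20 - 4*0 = 20 + 0 = 20)
-78 + n(2, 3)*94 = -78 + 20*94 = -78 + 1880 = 1802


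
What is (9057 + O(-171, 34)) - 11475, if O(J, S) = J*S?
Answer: -8232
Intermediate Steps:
(9057 + O(-171, 34)) - 11475 = (9057 - 171*34) - 11475 = (9057 - 5814) - 11475 = 3243 - 11475 = -8232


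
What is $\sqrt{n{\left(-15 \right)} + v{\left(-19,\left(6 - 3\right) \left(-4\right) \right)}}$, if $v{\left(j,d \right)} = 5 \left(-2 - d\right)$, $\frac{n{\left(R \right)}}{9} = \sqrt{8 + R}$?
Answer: $\sqrt{50 + 9 i \sqrt{7}} \approx 7.2588 + 1.6402 i$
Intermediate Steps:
$n{\left(R \right)} = 9 \sqrt{8 + R}$
$v{\left(j,d \right)} = -10 - 5 d$
$\sqrt{n{\left(-15 \right)} + v{\left(-19,\left(6 - 3\right) \left(-4\right) \right)}} = \sqrt{9 \sqrt{8 - 15} - \left(10 + 5 \left(6 - 3\right) \left(-4\right)\right)} = \sqrt{9 \sqrt{-7} - \left(10 + 5 \cdot 3 \left(-4\right)\right)} = \sqrt{9 i \sqrt{7} - -50} = \sqrt{9 i \sqrt{7} + \left(-10 + 60\right)} = \sqrt{9 i \sqrt{7} + 50} = \sqrt{50 + 9 i \sqrt{7}}$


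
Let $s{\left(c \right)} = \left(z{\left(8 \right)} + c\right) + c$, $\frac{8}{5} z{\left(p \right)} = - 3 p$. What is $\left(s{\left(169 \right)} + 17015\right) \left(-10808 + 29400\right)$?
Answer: $322348096$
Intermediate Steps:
$z{\left(p \right)} = - \frac{15 p}{8}$ ($z{\left(p \right)} = \frac{5 \left(- 3 p\right)}{8} = - \frac{15 p}{8}$)
$s{\left(c \right)} = -15 + 2 c$ ($s{\left(c \right)} = \left(\left(- \frac{15}{8}\right) 8 + c\right) + c = \left(-15 + c\right) + c = -15 + 2 c$)
$\left(s{\left(169 \right)} + 17015\right) \left(-10808 + 29400\right) = \left(\left(-15 + 2 \cdot 169\right) + 17015\right) \left(-10808 + 29400\right) = \left(\left(-15 + 338\right) + 17015\right) 18592 = \left(323 + 17015\right) 18592 = 17338 \cdot 18592 = 322348096$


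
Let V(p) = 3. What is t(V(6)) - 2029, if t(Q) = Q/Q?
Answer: -2028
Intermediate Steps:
t(Q) = 1
t(V(6)) - 2029 = 1 - 2029 = -2028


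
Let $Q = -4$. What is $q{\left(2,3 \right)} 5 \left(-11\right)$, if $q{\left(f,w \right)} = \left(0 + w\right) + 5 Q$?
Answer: $935$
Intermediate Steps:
$q{\left(f,w \right)} = -20 + w$ ($q{\left(f,w \right)} = \left(0 + w\right) + 5 \left(-4\right) = w - 20 = -20 + w$)
$q{\left(2,3 \right)} 5 \left(-11\right) = \left(-20 + 3\right) 5 \left(-11\right) = \left(-17\right) 5 \left(-11\right) = \left(-85\right) \left(-11\right) = 935$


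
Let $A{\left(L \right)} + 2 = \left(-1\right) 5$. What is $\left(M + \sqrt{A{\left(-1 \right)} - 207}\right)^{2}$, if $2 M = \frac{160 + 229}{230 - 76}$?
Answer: $- \frac{20149575}{94864} + \frac{389 i \sqrt{214}}{154} \approx -212.4 + 36.952 i$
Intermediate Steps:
$A{\left(L \right)} = -7$ ($A{\left(L \right)} = -2 - 5 = -7$)
$M = \frac{389}{308}$ ($M = \frac{\left(160 + 229\right) \frac{1}{230 - 76}}{2} = \frac{389 \cdot \frac{1}{154}}{2} = \frac{1}{2} \cdot \frac{389}{154} = \frac{389}{308} \approx 1.263$)
$\left(M + \sqrt{A{\left(-1 \right)} - 207}\right)^{2} = \left(\frac{389}{308} + \sqrt{-7 - 207}\right)^{2} = \left(\frac{389}{308} + \sqrt{-214}\right)^{2} = \left(\frac{389}{308} + i \sqrt{214}\right)^{2}$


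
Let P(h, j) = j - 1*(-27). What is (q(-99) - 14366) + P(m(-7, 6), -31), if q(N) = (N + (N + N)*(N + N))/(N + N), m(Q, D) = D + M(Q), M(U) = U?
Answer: -29135/2 ≈ -14568.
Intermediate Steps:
m(Q, D) = D + Q
P(h, j) = 27 + j (P(h, j) = j + 27 = 27 + j)
q(N) = (N + 4*N**2)/(2*N) (q(N) = (N + (2*N)*(2*N))/((2*N)) = (N + 4*N**2)*(1/(2*N)) = (N + 4*N**2)/(2*N))
(q(-99) - 14366) + P(m(-7, 6), -31) = ((1/2 + 2*(-99)) - 14366) + (27 - 31) = ((1/2 - 198) - 14366) - 4 = (-395/2 - 14366) - 4 = -29127/2 - 4 = -29135/2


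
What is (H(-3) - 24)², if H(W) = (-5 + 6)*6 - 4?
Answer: 484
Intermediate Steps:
H(W) = 2 (H(W) = 1*6 - 4 = 6 - 4 = 2)
(H(-3) - 24)² = (2 - 24)² = (-22)² = 484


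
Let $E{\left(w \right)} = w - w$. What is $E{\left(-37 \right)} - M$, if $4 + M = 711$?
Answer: $-707$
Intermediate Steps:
$E{\left(w \right)} = 0$
$M = 707$ ($M = -4 + 711 = 707$)
$E{\left(-37 \right)} - M = 0 - 707 = -707$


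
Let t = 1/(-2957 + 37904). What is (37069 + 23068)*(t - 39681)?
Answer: -7581263330102/3177 ≈ -2.3863e+9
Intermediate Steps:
t = 1/34947 ≈ 2.8615e-5
(37069 + 23068)*(t - 39681) = (37069 + 23068)*(1/34947 - 39681) = 60137*(-1386731906/34947) = -7581263330102/3177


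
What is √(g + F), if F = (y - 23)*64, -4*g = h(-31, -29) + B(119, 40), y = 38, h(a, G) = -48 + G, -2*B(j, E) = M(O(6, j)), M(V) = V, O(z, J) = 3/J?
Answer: √221875262/476 ≈ 31.293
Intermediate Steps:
B(j, E) = -3/(2*j)
g = 18329/952 (g = -((-48 - 29) - 3/2/119)/4 = -(-77 - 3/2*1/119)/4 = -(-77 - 3/238)/4 = -¼*(-18329/238) = 18329/952 ≈ 19.253)
F = 960 (F = (38 - 23)*64 = 15*64 = 960)
√(g + F) = √(18329/952 + 960) = √(932249/952) = √221875262/476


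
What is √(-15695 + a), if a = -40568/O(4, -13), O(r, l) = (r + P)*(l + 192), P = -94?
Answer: I*√113130632195/2685 ≈ 125.27*I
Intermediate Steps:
O(r, l) = (-94 + r)*(192 + l) (O(r, l) = (r - 94)*(l + 192) = (-94 + r)*(192 + l))
a = 20284/8055 (a = -40568/(-18048 - 94*(-13) + 192*4 - 13*4) = -40568/(-18048 + 1222 + 768 - 52) = -40568/(-16110) = -40568*(-1/16110) = 20284/8055 ≈ 2.5182)
√(-15695 + a) = √(-15695 + 20284/8055) = √(-126402941/8055) = I*√113130632195/2685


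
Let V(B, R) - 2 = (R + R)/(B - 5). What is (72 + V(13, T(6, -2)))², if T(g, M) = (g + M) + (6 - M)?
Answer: 5929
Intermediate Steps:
T(g, M) = 6 + g (T(g, M) = (M + g) + (6 - M) = 6 + g)
V(B, R) = 2 + 2*R/(-5 + B) (V(B, R) = 2 + (R + R)/(B - 5) = 2 + (2*R)/(-5 + B) = 2 + 2*R/(-5 + B))
(72 + V(13, T(6, -2)))² = (72 + 2*(-5 + 13 + (6 + 6))/(-5 + 13))² = (72 + 2*(-5 + 13 + 12)/8)² = (72 + 2*(⅛)*20)² = (72 + 5)² = 77² = 5929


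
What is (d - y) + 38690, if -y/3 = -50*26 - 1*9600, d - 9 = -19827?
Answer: -13828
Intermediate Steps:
d = -19818 (d = 9 - 19827 = -19818)
y = 32700 (y = -3*(-50*26 - 1*9600) = -3*(-1300 - 9600) = -3*(-10900) = 32700)
(d - y) + 38690 = (-19818 - 1*32700) + 38690 = (-19818 - 32700) + 38690 = -52518 + 38690 = -13828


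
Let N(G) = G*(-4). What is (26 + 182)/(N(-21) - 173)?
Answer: -208/89 ≈ -2.3371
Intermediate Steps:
N(G) = -4*G
(26 + 182)/(N(-21) - 173) = (26 + 182)/(-4*(-21) - 173) = 208/(84 - 173) = 208/(-89) = 208*(-1/89) = -208/89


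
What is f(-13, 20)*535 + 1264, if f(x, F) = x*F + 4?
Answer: -135696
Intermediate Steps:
f(x, F) = 4 + F*x (f(x, F) = F*x + 4 = 4 + F*x)
f(-13, 20)*535 + 1264 = (4 + 20*(-13))*535 + 1264 = (4 - 260)*535 + 1264 = -256*535 + 1264 = -136960 + 1264 = -135696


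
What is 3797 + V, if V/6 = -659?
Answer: -157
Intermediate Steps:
V = -3954 (V = 6*(-659) = -3954)
3797 + V = 3797 - 3954 = -157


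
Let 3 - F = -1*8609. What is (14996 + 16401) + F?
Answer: 40009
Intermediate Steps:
F = 8612 (F = 3 - (-1)*8609 = 3 - 1*(-8609) = 3 + 8609 = 8612)
(14996 + 16401) + F = (14996 + 16401) + 8612 = 31397 + 8612 = 40009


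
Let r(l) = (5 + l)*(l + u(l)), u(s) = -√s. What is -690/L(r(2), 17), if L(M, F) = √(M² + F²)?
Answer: -690/√(583 - 196*√2) ≈ -39.457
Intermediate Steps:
r(l) = (5 + l)*(l - √l)
L(M, F) = √(F² + M²)
-690/L(r(2), 17) = -690/√(17² + (2² - 2^(3/2) - 5*√2 + 5*2)²) = -690/√(289 + (4 - 2*√2 - 5*√2 + 10)²) = -690/√(289 + (14 - 7*√2)²)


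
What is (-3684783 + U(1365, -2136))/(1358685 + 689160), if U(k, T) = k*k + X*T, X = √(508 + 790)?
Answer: -607186/682615 - 712*√1298/682615 ≈ -0.92708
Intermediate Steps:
X = √1298 ≈ 36.028
U(k, T) = k² + T*√1298 (U(k, T) = k*k + √1298*T = k² + T*√1298)
(-3684783 + U(1365, -2136))/(1358685 + 689160) = (-3684783 + (1365² - 2136*√1298))/(1358685 + 689160) = (-3684783 + (1863225 - 2136*√1298))/2047845 = (-1821558 - 2136*√1298)*(1/2047845) = -607186/682615 - 712*√1298/682615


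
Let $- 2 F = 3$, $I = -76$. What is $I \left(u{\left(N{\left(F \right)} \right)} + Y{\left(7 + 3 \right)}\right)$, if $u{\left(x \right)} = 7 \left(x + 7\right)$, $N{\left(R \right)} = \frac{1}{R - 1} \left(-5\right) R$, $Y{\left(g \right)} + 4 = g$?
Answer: $-2584$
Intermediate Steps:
$Y{\left(g \right)} = -4 + g$
$F = - \frac{3}{2}$ ($F = \left(- \frac{1}{2}\right) 3 = - \frac{3}{2} \approx -1.5$)
$N{\left(R \right)} = - \frac{5 R}{-1 + R}$ ($N{\left(R \right)} = \frac{1}{-1 + R} \left(-5\right) R = - \frac{5}{-1 + R} R = - \frac{5 R}{-1 + R}$)
$u{\left(x \right)} = 49 + 7 x$ ($u{\left(x \right)} = 7 \left(7 + x\right) = 49 + 7 x$)
$I \left(u{\left(N{\left(F \right)} \right)} + Y{\left(7 + 3 \right)}\right) = - 76 \left(\left(49 + 7 \left(\left(-5\right) \left(- \frac{3}{2}\right) \frac{1}{-1 - \frac{3}{2}}\right)\right) + \left(-4 + \left(7 + 3\right)\right)\right) = - 76 \left(\left(49 + 7 \left(\left(-5\right) \left(- \frac{3}{2}\right) \frac{1}{- \frac{5}{2}}\right)\right) + \left(-4 + 10\right)\right) = - 76 \left(\left(49 + 7 \left(\left(-5\right) \left(- \frac{3}{2}\right) \left(- \frac{2}{5}\right)\right)\right) + 6\right) = - 76 \left(\left(49 + 7 \left(-3\right)\right) + 6\right) = - 76 \left(\left(49 - 21\right) + 6\right) = - 76 \left(28 + 6\right) = \left(-76\right) 34 = -2584$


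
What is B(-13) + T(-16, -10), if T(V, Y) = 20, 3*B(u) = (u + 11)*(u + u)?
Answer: 112/3 ≈ 37.333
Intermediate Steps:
B(u) = 2*u*(11 + u)/3 (B(u) = ((u + 11)*(u + u))/3 = ((11 + u)*(2*u))/3 = (2*u*(11 + u))/3 = 2*u*(11 + u)/3)
B(-13) + T(-16, -10) = (2/3)*(-13)*(11 - 13) + 20 = (2/3)*(-13)*(-2) + 20 = 52/3 + 20 = 112/3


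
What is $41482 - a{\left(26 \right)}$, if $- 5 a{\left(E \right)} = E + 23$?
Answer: $\frac{207459}{5} \approx 41492.0$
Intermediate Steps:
$a{\left(E \right)} = - \frac{23}{5} - \frac{E}{5}$ ($a{\left(E \right)} = - \frac{E + 23}{5} = - \frac{23 + E}{5} = - \frac{23}{5} - \frac{E}{5}$)
$41482 - a{\left(26 \right)} = 41482 - \left(- \frac{23}{5} - \frac{26}{5}\right) = 41482 - - \frac{49}{5} = 41482 + \frac{49}{5} = \frac{207459}{5}$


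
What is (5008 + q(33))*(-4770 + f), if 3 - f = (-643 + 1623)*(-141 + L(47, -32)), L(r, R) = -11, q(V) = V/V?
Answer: 722262737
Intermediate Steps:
q(V) = 1
f = 148963 (f = 3 - (-643 + 1623)*(-141 - 11) = 3 - 980*(-152) = 3 - 1*(-148960) = 3 + 148960 = 148963)
(5008 + q(33))*(-4770 + f) = (5008 + 1)*(-4770 + 148963) = 5009*144193 = 722262737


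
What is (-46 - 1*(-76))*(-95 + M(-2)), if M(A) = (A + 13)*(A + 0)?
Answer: -3510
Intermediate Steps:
M(A) = A*(13 + A) (M(A) = (13 + A)*A = A*(13 + A))
(-46 - 1*(-76))*(-95 + M(-2)) = (-46 - 1*(-76))*(-95 - 2*(13 - 2)) = (-46 + 76)*(-95 - 2*11) = 30*(-95 - 22) = 30*(-117) = -3510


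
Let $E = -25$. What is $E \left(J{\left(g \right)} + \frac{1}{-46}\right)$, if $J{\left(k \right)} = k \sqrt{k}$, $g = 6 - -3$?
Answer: $- \frac{31025}{46} \approx -674.46$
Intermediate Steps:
$g = 9$ ($g = 6 + 3 = 9$)
$J{\left(k \right)} = k^{\frac{3}{2}}$
$E \left(J{\left(g \right)} + \frac{1}{-46}\right) = - 25 \left(9^{\frac{3}{2}} + \frac{1}{-46}\right) = - 25 \left(27 - \frac{1}{46}\right) = \left(-25\right) \frac{1241}{46} = - \frac{31025}{46}$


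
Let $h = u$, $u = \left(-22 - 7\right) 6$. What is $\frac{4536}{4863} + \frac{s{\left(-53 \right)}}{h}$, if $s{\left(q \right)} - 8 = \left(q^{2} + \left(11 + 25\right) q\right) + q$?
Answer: $- \frac{562244}{141027} \approx -3.9868$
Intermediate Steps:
$s{\left(q \right)} = 8 + q^{2} + 37 q$ ($s{\left(q \right)} = 8 + \left(\left(q^{2} + \left(11 + 25\right) q\right) + q\right) = 8 + \left(\left(q^{2} + 36 q\right) + q\right) = 8 + \left(q^{2} + 37 q\right) = 8 + q^{2} + 37 q$)
$u = -174$ ($u = \left(-29\right) 6 = -174$)
$h = -174$
$\frac{4536}{4863} + \frac{s{\left(-53 \right)}}{h} = \frac{4536}{4863} + \frac{8 + \left(-53\right)^{2} + 37 \left(-53\right)}{-174} = 4536 \cdot \frac{1}{4863} + \left(8 + 2809 - 1961\right) \left(- \frac{1}{174}\right) = \frac{1512}{1621} + 856 \left(- \frac{1}{174}\right) = \frac{1512}{1621} - \frac{428}{87} = - \frac{562244}{141027}$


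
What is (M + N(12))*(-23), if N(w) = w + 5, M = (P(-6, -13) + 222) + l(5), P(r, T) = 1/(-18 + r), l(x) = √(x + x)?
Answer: -131905/24 - 23*√10 ≈ -5568.8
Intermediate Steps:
l(x) = √2*√x (l(x) = √(2*x) = √2*√x)
M = 5327/24 + √10 (M = (1/(-18 - 6) + 222) + √2*√5 = (1/(-24) + 222) + √10 = (-1/24 + 222) + √10 = 5327/24 + √10 ≈ 225.12)
N(w) = 5 + w
(M + N(12))*(-23) = ((5327/24 + √10) + (5 + 12))*(-23) = ((5327/24 + √10) + 17)*(-23) = (5735/24 + √10)*(-23) = -131905/24 - 23*√10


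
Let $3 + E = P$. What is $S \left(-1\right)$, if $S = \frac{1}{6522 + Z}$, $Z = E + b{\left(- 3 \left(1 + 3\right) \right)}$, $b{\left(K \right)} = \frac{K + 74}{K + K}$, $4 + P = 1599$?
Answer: $- \frac{12}{97337} \approx -0.00012328$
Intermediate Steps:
$P = 1595$ ($P = -4 + 1599 = 1595$)
$E = 1592$ ($E = -3 + 1595 = 1592$)
$b{\left(K \right)} = \frac{74 + K}{2 K}$
$Z = \frac{19073}{12}$ ($Z = 1592 + \frac{74 - 3 \left(1 + 3\right)}{2 \left(- 3 \left(1 + 3\right)\right)} = 1592 + \frac{74 - 12}{2 \left(\left(-3\right) 4\right)} = 1592 + \frac{74 - 12}{2 \left(-12\right)} = 1592 + \frac{1}{2} \left(- \frac{1}{12}\right) 62 = 1592 - \frac{31}{12} = \frac{19073}{12} \approx 1589.4$)
$S = \frac{12}{97337}$ ($S = \frac{1}{6522 + \frac{19073}{12}} = \frac{1}{\frac{97337}{12}} = \frac{12}{97337} \approx 0.00012328$)
$S \left(-1\right) = \frac{12}{97337} \left(-1\right) = - \frac{12}{97337}$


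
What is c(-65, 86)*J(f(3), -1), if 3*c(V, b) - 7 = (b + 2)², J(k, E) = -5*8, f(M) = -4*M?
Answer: -310040/3 ≈ -1.0335e+5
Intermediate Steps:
J(k, E) = -40
c(V, b) = 7/3 + (2 + b)²/3 (c(V, b) = 7/3 + (b + 2)²/3 = 7/3 + (2 + b)²/3)
c(-65, 86)*J(f(3), -1) = (7/3 + (2 + 86)²/3)*(-40) = (7/3 + (⅓)*88²)*(-40) = (7/3 + (⅓)*7744)*(-40) = (7/3 + 7744/3)*(-40) = (7751/3)*(-40) = -310040/3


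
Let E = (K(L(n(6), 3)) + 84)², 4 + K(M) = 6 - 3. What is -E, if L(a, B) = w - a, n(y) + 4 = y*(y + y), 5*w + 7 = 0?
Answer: -6889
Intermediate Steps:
w = -7/5 (w = -7/5 + (⅕)*0 = -7/5 + 0 = -7/5 ≈ -1.4000)
n(y) = -4 + 2*y² (n(y) = -4 + y*(y + y) = -4 + y*(2*y) = -4 + 2*y²)
L(a, B) = -7/5 - a
K(M) = -1 (K(M) = -4 + (6 - 3) = -4 + 3 = -1)
E = 6889 (E = (-1 + 84)² = 83² = 6889)
-E = -1*6889 = -6889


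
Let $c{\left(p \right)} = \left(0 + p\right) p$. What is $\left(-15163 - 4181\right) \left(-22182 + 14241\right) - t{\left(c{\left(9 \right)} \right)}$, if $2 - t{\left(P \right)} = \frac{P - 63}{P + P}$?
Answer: $\frac{1382496319}{9} \approx 1.5361 \cdot 10^{8}$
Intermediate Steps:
$c{\left(p \right)} = p^{2}$ ($c{\left(p \right)} = p p = p^{2}$)
$t{\left(P \right)} = 2 - \frac{-63 + P}{2 P}$ ($t{\left(P \right)} = 2 - \frac{P - 63}{P + P} = 2 - \frac{-63 + P}{2 P}$)
$\left(-15163 - 4181\right) \left(-22182 + 14241\right) - t{\left(c{\left(9 \right)} \right)} = \left(-15163 - 4181\right) \left(-22182 + 14241\right) - \frac{3 \left(21 + 9^{2}\right)}{2 \cdot 9^{2}} = \left(-19344\right) \left(-7941\right) - \frac{3 \left(21 + 81\right)}{2 \cdot 81} = 153610704 - \frac{3}{2} \cdot \frac{1}{81} \cdot 102 = 153610704 - \frac{17}{9} = \frac{1382496319}{9}$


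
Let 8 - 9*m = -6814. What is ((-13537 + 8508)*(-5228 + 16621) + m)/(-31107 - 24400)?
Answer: 57294639/55507 ≈ 1032.2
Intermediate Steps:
m = 758 (m = 8/9 - ⅑*(-6814) = 8/9 + 6814/9 = 758)
((-13537 + 8508)*(-5228 + 16621) + m)/(-31107 - 24400) = ((-13537 + 8508)*(-5228 + 16621) + 758)/(-31107 - 24400) = (-5029*11393 + 758)/(-55507) = (-57295397 + 758)*(-1/55507) = -57294639*(-1/55507) = 57294639/55507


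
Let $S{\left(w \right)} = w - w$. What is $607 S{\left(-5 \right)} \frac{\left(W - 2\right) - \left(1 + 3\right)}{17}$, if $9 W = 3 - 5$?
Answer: $0$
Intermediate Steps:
$S{\left(w \right)} = 0$
$W = - \frac{2}{9}$ ($W = \frac{3 - 5}{9} = \frac{1}{9} \left(-2\right) = - \frac{2}{9} \approx -0.22222$)
$607 S{\left(-5 \right)} \frac{\left(W - 2\right) - \left(1 + 3\right)}{17} = 607 \cdot 0 \frac{\left(- \frac{2}{9} - 2\right) - \left(1 + 3\right)}{17} = 607 \cdot 0 \left(- \frac{20}{9} - 4\right) \frac{1}{17} = 607 \cdot 0 \left(\left(- \frac{56}{9}\right) \frac{1}{17}\right) = 607 \cdot 0 \left(- \frac{56}{153}\right) = 607 \cdot 0 = 0$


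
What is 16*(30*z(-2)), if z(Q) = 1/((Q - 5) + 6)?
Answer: -480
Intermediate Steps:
z(Q) = 1/(1 + Q) (z(Q) = 1/((-5 + Q) + 6) = 1/(1 + Q))
16*(30*z(-2)) = 16*(30/(1 - 2)) = 16*(30/(-1)) = 16*(30*(-1)) = 16*(-30) = -480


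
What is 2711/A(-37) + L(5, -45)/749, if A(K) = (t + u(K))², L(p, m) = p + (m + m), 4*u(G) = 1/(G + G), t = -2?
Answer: 177877814859/263385101 ≈ 675.35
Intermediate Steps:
u(G) = 1/(8*G) (u(G) = 1/(4*(G + G)) = 1/(4*((2*G))) = (1/(2*G))/4 = 1/(8*G))
L(p, m) = p + 2*m
A(K) = (-2 + 1/(8*K))²
2711/A(-37) + L(5, -45)/749 = 2711/(((1/64)*(-1 + 16*(-37))²/(-37)²)) + (5 + 2*(-45))/749 = 2711/(((1/64)*(1/1369)*(-1 - 592)²)) + (5 - 90)*(1/749) = 2711/(((1/64)*(1/1369)*(-593)²)) - 85*1/749 = 2711/(((1/64)*(1/1369)*351649)) - 85/749 = 2711/(351649/87616) - 85/749 = 2711*(87616/351649) - 85/749 = 237526976/351649 - 85/749 = 177877814859/263385101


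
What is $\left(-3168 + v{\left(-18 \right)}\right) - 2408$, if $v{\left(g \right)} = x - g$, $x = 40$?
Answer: $-5518$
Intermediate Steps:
$v{\left(g \right)} = 40 - g$
$\left(-3168 + v{\left(-18 \right)}\right) - 2408 = \left(-3168 + \left(40 - -18\right)\right) - 2408 = \left(-3168 + \left(40 + 18\right)\right) - 2408 = \left(-3168 + 58\right) - 2408 = -3110 - 2408 = -5518$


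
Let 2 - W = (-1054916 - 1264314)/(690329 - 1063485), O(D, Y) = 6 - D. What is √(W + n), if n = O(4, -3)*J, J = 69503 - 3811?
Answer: √4573507683488954/186578 ≈ 362.46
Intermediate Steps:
J = 65692
W = -786459/186578 (W = 2 - (-1054916 - 1264314)/(690329 - 1063485) = 2 - (-2319230)/(-373156) = 2 - (-2319230)*(-1)/373156 = 2 - 1*1159615/186578 = 2 - 1159615/186578 = -786459/186578 ≈ -4.2152)
n = 131384 (n = (6 - 1*4)*65692 = (6 - 4)*65692 = 2*65692 = 131384)
√(W + n) = √(-786459/186578 + 131384) = √(24512577493/186578) = √4573507683488954/186578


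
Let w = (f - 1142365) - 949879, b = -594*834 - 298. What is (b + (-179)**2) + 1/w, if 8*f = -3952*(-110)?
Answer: -944880303313/2037904 ≈ -4.6365e+5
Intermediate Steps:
f = 54340 (f = (-3952*(-110))/8 = (1/8)*434720 = 54340)
b = -495694 (b = -495396 - 298 = -495694)
w = -2037904 (w = (54340 - 1142365) - 949879 = -1088025 - 949879 = -2037904)
(b + (-179)**2) + 1/w = (-495694 + (-179)**2) + 1/(-2037904) = (-495694 + 32041) - 1/2037904 = -463653 - 1/2037904 = -944880303313/2037904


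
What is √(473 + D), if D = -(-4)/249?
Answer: √29327469/249 ≈ 21.749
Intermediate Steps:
D = 4/249 (D = -(-4)/249 = -1*(-4/249) = 4/249 ≈ 0.016064)
√(473 + D) = √(473 + 4/249) = √(117781/249) = √29327469/249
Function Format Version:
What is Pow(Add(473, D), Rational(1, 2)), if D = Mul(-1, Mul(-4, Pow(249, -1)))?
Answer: Mul(Rational(1, 249), Pow(29327469, Rational(1, 2))) ≈ 21.749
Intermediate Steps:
D = Rational(4, 249) (D = Mul(-1, Mul(-4, Rational(1, 249))) = Mul(-1, Rational(-4, 249)) = Rational(4, 249) ≈ 0.016064)
Pow(Add(473, D), Rational(1, 2)) = Pow(Add(473, Rational(4, 249)), Rational(1, 2)) = Pow(Rational(117781, 249), Rational(1, 2)) = Mul(Rational(1, 249), Pow(29327469, Rational(1, 2)))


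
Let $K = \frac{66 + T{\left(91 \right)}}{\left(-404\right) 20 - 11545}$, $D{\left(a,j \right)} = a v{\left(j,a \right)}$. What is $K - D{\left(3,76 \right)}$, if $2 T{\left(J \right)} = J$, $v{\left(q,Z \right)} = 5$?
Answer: $- \frac{588973}{39250} \approx -15.006$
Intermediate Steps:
$T{\left(J \right)} = \frac{J}{2}$
$D{\left(a,j \right)} = 5 a$ ($D{\left(a,j \right)} = a 5 = 5 a$)
$K = - \frac{223}{39250}$ ($K = \frac{66 + \frac{1}{2} \cdot 91}{\left(-404\right) 20 - 11545} = \frac{66 + \frac{91}{2}}{-8080 - 11545} = \frac{223}{2 \left(-19625\right)} = \frac{223}{2} \left(- \frac{1}{19625}\right) = - \frac{223}{39250} \approx -0.0056815$)
$K - D{\left(3,76 \right)} = - \frac{223}{39250} - 5 \cdot 3 = - \frac{223}{39250} - 15 = - \frac{588973}{39250}$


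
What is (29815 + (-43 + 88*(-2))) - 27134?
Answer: 2462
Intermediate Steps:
(29815 + (-43 + 88*(-2))) - 27134 = (29815 + (-43 - 176)) - 27134 = (29815 - 219) - 27134 = 29596 - 27134 = 2462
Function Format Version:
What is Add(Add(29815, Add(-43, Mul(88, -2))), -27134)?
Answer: 2462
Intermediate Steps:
Add(Add(29815, Add(-43, Mul(88, -2))), -27134) = Add(Add(29815, Add(-43, -176)), -27134) = Add(Add(29815, -219), -27134) = Add(29596, -27134) = 2462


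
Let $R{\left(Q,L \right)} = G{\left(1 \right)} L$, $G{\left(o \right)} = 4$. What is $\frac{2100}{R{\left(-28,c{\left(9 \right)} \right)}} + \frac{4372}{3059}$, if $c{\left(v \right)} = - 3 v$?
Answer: $- \frac{495977}{27531} \approx -18.015$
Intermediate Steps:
$R{\left(Q,L \right)} = 4 L$
$\frac{2100}{R{\left(-28,c{\left(9 \right)} \right)}} + \frac{4372}{3059} = \frac{2100}{4 \left(\left(-3\right) 9\right)} + \frac{4372}{3059} = \frac{2100}{4 \left(-27\right)} + 4372 \cdot \frac{1}{3059} = \frac{2100}{-108} + \frac{4372}{3059} = 2100 \left(- \frac{1}{108}\right) + \frac{4372}{3059} = - \frac{175}{9} + \frac{4372}{3059} = - \frac{495977}{27531}$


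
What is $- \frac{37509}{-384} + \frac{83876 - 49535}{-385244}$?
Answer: $\frac{1203077521}{12327808} \approx 97.591$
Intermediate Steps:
$- \frac{37509}{-384} + \frac{83876 - 49535}{-385244} = \left(-37509\right) \left(- \frac{1}{384}\right) + 34341 \left(- \frac{1}{385244}\right) = \frac{12503}{128} - \frac{34341}{385244} = \frac{1203077521}{12327808}$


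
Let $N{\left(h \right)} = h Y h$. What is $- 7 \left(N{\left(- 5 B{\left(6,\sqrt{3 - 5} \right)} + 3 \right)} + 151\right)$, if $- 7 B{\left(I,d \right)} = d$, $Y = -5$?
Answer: $- \frac{5444}{7} + 150 i \sqrt{2} \approx -777.71 + 212.13 i$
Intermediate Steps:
$B{\left(I,d \right)} = - \frac{d}{7}$
$N{\left(h \right)} = - 5 h^{2}$ ($N{\left(h \right)} = h \left(-5\right) h = - 5 h h = - 5 h^{2}$)
$- 7 \left(N{\left(- 5 B{\left(6,\sqrt{3 - 5} \right)} + 3 \right)} + 151\right) = - 7 \left(- 5 \left(- 5 \left(- \frac{\sqrt{3 - 5}}{7}\right) + 3\right)^{2} + 151\right) = - 7 \left(- 5 \left(- 5 \left(- \frac{\sqrt{-2}}{7}\right) + 3\right)^{2} + 151\right) = - 7 \left(- 5 \left(- 5 \left(- \frac{i \sqrt{2}}{7}\right) + 3\right)^{2} + 151\right) = - 7 \left(- 5 \left(\frac{5 i \sqrt{2}}{7} + 3\right)^{2} + 151\right) = - 7 \left(- 5 \left(3 + \frac{5 i \sqrt{2}}{7}\right)^{2} + 151\right) = - 7 \left(151 - 5 \left(3 + \frac{5 i \sqrt{2}}{7}\right)^{2}\right) = -1057 + 35 \left(3 + \frac{5 i \sqrt{2}}{7}\right)^{2}$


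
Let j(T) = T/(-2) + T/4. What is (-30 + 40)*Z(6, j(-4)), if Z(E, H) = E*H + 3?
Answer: 90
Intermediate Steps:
j(T) = -T/4 (j(T) = T*(-½) + T*(¼) = -T/2 + T/4 = -T/4)
Z(E, H) = 3 + E*H
(-30 + 40)*Z(6, j(-4)) = (-30 + 40)*(3 + 6*(-¼*(-4))) = 10*(3 + 6*1) = 10*(3 + 6) = 10*9 = 90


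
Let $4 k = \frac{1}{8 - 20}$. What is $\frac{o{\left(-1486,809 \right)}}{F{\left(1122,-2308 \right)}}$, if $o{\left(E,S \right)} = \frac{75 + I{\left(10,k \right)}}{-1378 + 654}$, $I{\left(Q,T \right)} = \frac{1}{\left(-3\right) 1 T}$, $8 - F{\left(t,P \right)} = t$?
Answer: $\frac{91}{806536} \approx 0.00011283$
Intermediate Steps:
$F{\left(t,P \right)} = 8 - t$
$k = - \frac{1}{48}$ ($k = \frac{1}{4 \left(8 - 20\right)} = \frac{1}{4 \left(-12\right)} = \frac{1}{4} \left(- \frac{1}{12}\right) = - \frac{1}{48} \approx -0.020833$)
$I{\left(Q,T \right)} = - \frac{1}{3 T}$ ($I{\left(Q,T \right)} = \frac{1}{\left(-3\right) T} = - \frac{1}{3 T}$)
$o{\left(E,S \right)} = - \frac{91}{724}$ ($o{\left(E,S \right)} = \frac{75 - \frac{1}{3 \left(- \frac{1}{48}\right)}}{-1378 + 654} = \frac{75 - -16}{-724} = \left(75 + 16\right) \left(- \frac{1}{724}\right) = 91 \left(- \frac{1}{724}\right) = - \frac{91}{724}$)
$\frac{o{\left(-1486,809 \right)}}{F{\left(1122,-2308 \right)}} = - \frac{91}{724 \left(8 - 1122\right)} = - \frac{91}{724 \left(-1114\right)} = \left(- \frac{91}{724}\right) \left(- \frac{1}{1114}\right) = \frac{91}{806536}$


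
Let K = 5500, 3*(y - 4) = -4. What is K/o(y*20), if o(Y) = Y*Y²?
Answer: 297/8192 ≈ 0.036255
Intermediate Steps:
y = 8/3 (y = 4 + (⅓)*(-4) = 4 - 4/3 = 8/3 ≈ 2.6667)
o(Y) = Y³
K/o(y*20) = 5500/(((8/3)*20)³) = 5500/((160/3)³) = 5500/(4096000/27) = 5500*(27/4096000) = 297/8192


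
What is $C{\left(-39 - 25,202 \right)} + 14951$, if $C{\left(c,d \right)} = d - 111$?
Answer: $15042$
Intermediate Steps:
$C{\left(c,d \right)} = -111 + d$ ($C{\left(c,d \right)} = d - 111 = -111 + d$)
$C{\left(-39 - 25,202 \right)} + 14951 = \left(-111 + 202\right) + 14951 = 91 + 14951 = 15042$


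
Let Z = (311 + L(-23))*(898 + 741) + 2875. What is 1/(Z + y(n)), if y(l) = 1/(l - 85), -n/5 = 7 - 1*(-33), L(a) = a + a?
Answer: 285/124604849 ≈ 2.2872e-6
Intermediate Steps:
L(a) = 2*a
n = -200 (n = -5*(7 - 1*(-33)) = -5*(7 + 33) = -5*40 = -200)
y(l) = 1/(-85 + l)
Z = 437210 (Z = (311 + 2*(-23))*(898 + 741) + 2875 = (311 - 46)*1639 + 2875 = 265*1639 + 2875 = 434335 + 2875 = 437210)
1/(Z + y(n)) = 1/(437210 + 1/(-85 - 200)) = 1/(437210 + 1/(-285)) = 1/(437210 - 1/285) = 1/(124604849/285) = 285/124604849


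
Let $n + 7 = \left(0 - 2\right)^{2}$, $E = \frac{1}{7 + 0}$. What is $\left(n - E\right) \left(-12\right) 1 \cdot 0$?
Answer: $0$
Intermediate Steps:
$E = \frac{1}{7} \approx 0.14286$
$n = -3$ ($n = -7 + \left(0 - 2\right)^{2} = -7 + \left(-2\right)^{2} = -7 + 4 = -3$)
$\left(n - E\right) \left(-12\right) 1 \cdot 0 = \left(-3 - \frac{1}{7}\right) \left(-12\right) 1 \cdot 0 = \left(-3 - \frac{1}{7}\right) \left(-12\right) 0 = \left(- \frac{22}{7}\right) \left(-12\right) 0 = \frac{264}{7} \cdot 0 = 0$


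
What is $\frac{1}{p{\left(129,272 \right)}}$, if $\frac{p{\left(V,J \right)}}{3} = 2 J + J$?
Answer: $\frac{1}{2448} \approx 0.0004085$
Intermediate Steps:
$p{\left(V,J \right)} = 9 J$ ($p{\left(V,J \right)} = 3 \left(2 J + J\right) = 3 \cdot 3 J = 9 J$)
$\frac{1}{p{\left(129,272 \right)}} = \frac{1}{9 \cdot 272} = \frac{1}{2448}$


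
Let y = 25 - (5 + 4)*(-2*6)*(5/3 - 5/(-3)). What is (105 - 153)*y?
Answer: -18480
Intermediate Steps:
y = 385 (y = 25 - 9*(-12*(5*(⅓) - 5*(-⅓))) = 25 - 9*(-12*(5/3 + 5/3)) = 25 - 9*(-12*10/3) = 25 - 9*(-40) = 25 - 1*(-360) = 25 + 360 = 385)
(105 - 153)*y = (105 - 153)*385 = -48*385 = -18480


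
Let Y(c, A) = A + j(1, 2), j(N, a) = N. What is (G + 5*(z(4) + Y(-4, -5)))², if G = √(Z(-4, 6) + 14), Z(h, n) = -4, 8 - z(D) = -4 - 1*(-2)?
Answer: (30 + √10)² ≈ 1099.7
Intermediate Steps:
z(D) = 10 (z(D) = 8 - (-4 - 1*(-2)) = 8 - (-4 + 2) = 8 - 1*(-2) = 8 + 2 = 10)
G = √10 (G = √(-4 + 14) = √10 ≈ 3.1623)
Y(c, A) = 1 + A (Y(c, A) = A + 1 = 1 + A)
(G + 5*(z(4) + Y(-4, -5)))² = (√10 + 5*(10 + (1 - 5)))² = (√10 + 5*(10 - 4))² = (√10 + 5*6)² = (√10 + 30)² = (30 + √10)²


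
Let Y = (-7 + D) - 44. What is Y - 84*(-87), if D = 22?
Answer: 7279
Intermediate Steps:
Y = -29 (Y = (-7 + 22) - 44 = 15 - 44 = -29)
Y - 84*(-87) = -29 - 84*(-87) = -29 + 7308 = 7279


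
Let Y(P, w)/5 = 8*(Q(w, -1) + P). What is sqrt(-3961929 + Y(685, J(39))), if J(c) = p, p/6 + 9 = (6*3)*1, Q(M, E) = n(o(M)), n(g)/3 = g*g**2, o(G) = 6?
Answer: I*sqrt(3908609) ≈ 1977.0*I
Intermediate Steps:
n(g) = 3*g**3 (n(g) = 3*(g*g**2) = 3*g**3)
Q(M, E) = 648 (Q(M, E) = 3*6**3 = 3*216 = 648)
p = 54 (p = -54 + 6*((6*3)*1) = -54 + 6*(18*1) = -54 + 6*18 = -54 + 108 = 54)
J(c) = 54
Y(P, w) = 25920 + 40*P (Y(P, w) = 5*(8*(648 + P)) = 5*(5184 + 8*P) = 25920 + 40*P)
sqrt(-3961929 + Y(685, J(39))) = sqrt(-3961929 + (25920 + 40*685)) = sqrt(-3961929 + (25920 + 27400)) = sqrt(-3961929 + 53320) = sqrt(-3908609) = I*sqrt(3908609)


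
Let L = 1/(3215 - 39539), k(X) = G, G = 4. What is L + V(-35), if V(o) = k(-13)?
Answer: 145295/36324 ≈ 4.0000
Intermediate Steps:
k(X) = 4
V(o) = 4
L = -1/36324 (L = 1/(-36324) = -1/36324 ≈ -2.7530e-5)
L + V(-35) = -1/36324 + 4 = 145295/36324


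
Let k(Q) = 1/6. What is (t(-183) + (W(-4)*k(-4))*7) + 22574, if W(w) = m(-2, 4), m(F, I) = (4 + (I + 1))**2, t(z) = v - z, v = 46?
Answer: 45795/2 ≈ 22898.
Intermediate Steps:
k(Q) = 1/6
t(z) = 46 - z
m(F, I) = (5 + I)**2 (m(F, I) = (4 + (1 + I))**2 = (5 + I)**2)
W(w) = 81 (W(w) = (5 + 4)**2 = 9**2 = 81)
(t(-183) + (W(-4)*k(-4))*7) + 22574 = ((46 - 1*(-183)) + (81*(1/6))*7) + 22574 = ((46 + 183) + (27/2)*7) + 22574 = (229 + 189/2) + 22574 = 647/2 + 22574 = 45795/2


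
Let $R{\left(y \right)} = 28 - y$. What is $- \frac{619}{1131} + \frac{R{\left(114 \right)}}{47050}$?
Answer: $- \frac{14610608}{26606775} \approx -0.54913$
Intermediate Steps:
$- \frac{619}{1131} + \frac{R{\left(114 \right)}}{47050} = - \frac{619}{1131} + \frac{28 - 114}{47050} = \left(-619\right) \frac{1}{1131} + \left(28 - 114\right) \frac{1}{47050} = - \frac{619}{1131} - \frac{43}{23525} = - \frac{14610608}{26606775}$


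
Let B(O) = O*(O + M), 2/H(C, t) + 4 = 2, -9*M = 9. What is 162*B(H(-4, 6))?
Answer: 324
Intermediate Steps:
M = -1 (M = -⅑*9 = -1)
H(C, t) = -1 (H(C, t) = 2/(-4 + 2) = 2/(-2) = 2*(-½) = -1)
B(O) = O*(-1 + O) (B(O) = O*(O - 1) = O*(-1 + O))
162*B(H(-4, 6)) = 162*(-(-1 - 1)) = 162*(-1*(-2)) = 162*2 = 324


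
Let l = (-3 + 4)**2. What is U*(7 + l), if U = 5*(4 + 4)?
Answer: 320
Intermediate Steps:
U = 40 (U = 5*8 = 40)
l = 1 (l = 1**2 = 1)
U*(7 + l) = 40*(7 + 1) = 40*8 = 320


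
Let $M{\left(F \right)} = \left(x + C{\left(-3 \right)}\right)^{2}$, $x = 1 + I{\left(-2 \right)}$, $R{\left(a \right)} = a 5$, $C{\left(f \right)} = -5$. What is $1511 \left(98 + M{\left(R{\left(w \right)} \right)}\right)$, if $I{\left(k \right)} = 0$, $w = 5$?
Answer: $172254$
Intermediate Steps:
$R{\left(a \right)} = 5 a$
$x = 1$ ($x = 1 + 0 = 1$)
$M{\left(F \right)} = 16$ ($M{\left(F \right)} = \left(1 - 5\right)^{2} = \left(-4\right)^{2} = 16$)
$1511 \left(98 + M{\left(R{\left(w \right)} \right)}\right) = 1511 \left(98 + 16\right) = 1511 \cdot 114 = 172254$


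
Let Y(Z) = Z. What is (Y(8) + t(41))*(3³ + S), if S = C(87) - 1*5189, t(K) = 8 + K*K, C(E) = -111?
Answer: -8948281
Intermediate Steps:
t(K) = 8 + K²
S = -5300 (S = -111 - 1*5189 = -111 - 5189 = -5300)
(Y(8) + t(41))*(3³ + S) = (8 + (8 + 41²))*(3³ - 5300) = (8 + (8 + 1681))*(27 - 5300) = (8 + 1689)*(-5273) = 1697*(-5273) = -8948281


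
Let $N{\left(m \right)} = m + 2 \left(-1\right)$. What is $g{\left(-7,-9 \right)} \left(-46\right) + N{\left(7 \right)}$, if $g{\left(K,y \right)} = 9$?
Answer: $-409$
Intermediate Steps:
$N{\left(m \right)} = -2 + m$ ($N{\left(m \right)} = m - 2 = -2 + m$)
$g{\left(-7,-9 \right)} \left(-46\right) + N{\left(7 \right)} = 9 \left(-46\right) + \left(-2 + 7\right) = -414 + 5 = -409$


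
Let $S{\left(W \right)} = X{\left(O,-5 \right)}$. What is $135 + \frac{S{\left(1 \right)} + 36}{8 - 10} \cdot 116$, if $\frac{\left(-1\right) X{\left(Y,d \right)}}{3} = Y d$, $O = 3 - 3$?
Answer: $-1953$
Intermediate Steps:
$O = 0$
$X{\left(Y,d \right)} = - 3 Y d$
$S{\left(W \right)} = 0$ ($S{\left(W \right)} = \left(-3\right) 0 \left(-5\right) = 0$)
$135 + \frac{S{\left(1 \right)} + 36}{8 - 10} \cdot 116 = 135 + \frac{0 + 36}{8 - 10} \cdot 116 = 135 + \frac{36}{-2} \cdot 116 = 135 + 36 \left(- \frac{1}{2}\right) 116 = 135 - 2088 = -1953$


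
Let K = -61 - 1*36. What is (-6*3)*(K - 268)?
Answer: 6570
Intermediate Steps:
K = -97 (K = -61 - 36 = -97)
(-6*3)*(K - 268) = (-6*3)*(-97 - 268) = -18*(-365) = 6570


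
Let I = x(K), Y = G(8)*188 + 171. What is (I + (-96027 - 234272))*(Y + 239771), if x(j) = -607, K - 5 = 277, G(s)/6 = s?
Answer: -82384343196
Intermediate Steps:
G(s) = 6*s
K = 282 (K = 5 + 277 = 282)
Y = 9195 (Y = (6*8)*188 + 171 = 48*188 + 171 = 9024 + 171 = 9195)
I = -607
(I + (-96027 - 234272))*(Y + 239771) = (-607 + (-96027 - 234272))*(9195 + 239771) = (-607 - 330299)*248966 = -330906*248966 = -82384343196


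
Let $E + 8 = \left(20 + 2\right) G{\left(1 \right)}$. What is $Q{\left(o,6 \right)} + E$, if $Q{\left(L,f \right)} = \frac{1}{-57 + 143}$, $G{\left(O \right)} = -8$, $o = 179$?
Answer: $- \frac{15823}{86} \approx -183.99$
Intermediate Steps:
$Q{\left(L,f \right)} = \frac{1}{86}$
$E = -184$ ($E = -8 + \left(20 + 2\right) \left(-8\right) = -8 + 22 \left(-8\right) = -8 - 176 = -184$)
$Q{\left(o,6 \right)} + E = \frac{1}{86} - 184 = - \frac{15823}{86}$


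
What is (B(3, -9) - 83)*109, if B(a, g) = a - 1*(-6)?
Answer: -8066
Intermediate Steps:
B(a, g) = 6 + a (B(a, g) = a + 6 = 6 + a)
(B(3, -9) - 83)*109 = ((6 + 3) - 83)*109 = (9 - 83)*109 = -74*109 = -8066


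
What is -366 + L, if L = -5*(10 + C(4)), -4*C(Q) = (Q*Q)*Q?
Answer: -336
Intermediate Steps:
C(Q) = -Q³/4 (C(Q) = -Q*Q*Q/4 = -Q²*Q/4 = -Q³/4)
L = 30 (L = -5*(10 - ¼*4³) = -5*(10 - ¼*64) = -5*(10 - 16) = -5*(-6) = 30)
-366 + L = -366 + 30 = -336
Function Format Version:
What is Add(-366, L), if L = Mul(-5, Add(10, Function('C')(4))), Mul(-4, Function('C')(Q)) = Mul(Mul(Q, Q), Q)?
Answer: -336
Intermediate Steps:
Function('C')(Q) = Mul(Rational(-1, 4), Pow(Q, 3)) (Function('C')(Q) = Mul(Rational(-1, 4), Mul(Mul(Q, Q), Q)) = Mul(Rational(-1, 4), Mul(Pow(Q, 2), Q)) = Mul(Rational(-1, 4), Pow(Q, 3)))
L = 30 (L = Mul(-5, Add(10, Mul(Rational(-1, 4), Pow(4, 3)))) = Mul(-5, Add(10, Mul(Rational(-1, 4), 64))) = Mul(-5, Add(10, -16)) = Mul(-5, -6) = 30)
Add(-366, L) = Add(-366, 30) = -336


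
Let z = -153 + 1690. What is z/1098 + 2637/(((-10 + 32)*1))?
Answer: 732310/6039 ≈ 121.26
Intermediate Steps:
z = 1537
z/1098 + 2637/(((-10 + 32)*1)) = 1537/1098 + 2637/(((-10 + 32)*1)) = 1537*(1/1098) + 2637/((22*1)) = 1537/1098 + 2637/22 = 732310/6039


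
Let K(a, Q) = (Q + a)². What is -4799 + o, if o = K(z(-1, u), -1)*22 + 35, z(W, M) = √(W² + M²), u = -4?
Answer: -4368 - 44*√17 ≈ -4549.4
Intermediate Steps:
z(W, M) = √(M² + W²)
o = 35 + 22*(-1 + √17)² (o = (-1 + √((-4)² + (-1)²))²*22 + 35 = (-1 + √(16 + 1))²*22 + 35 = (-1 + √17)²*22 + 35 = 22*(-1 + √17)² + 35 = 35 + 22*(-1 + √17)² ≈ 249.58)
-4799 + o = -4799 + (431 - 44*√17) = -4368 - 44*√17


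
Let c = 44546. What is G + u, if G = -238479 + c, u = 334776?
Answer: 140843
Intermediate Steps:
G = -193933 (G = -238479 + 44546 = -193933)
G + u = -193933 + 334776 = 140843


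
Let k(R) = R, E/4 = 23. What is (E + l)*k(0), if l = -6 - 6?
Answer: 0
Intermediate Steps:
E = 92 (E = 4*23 = 92)
l = -12
(E + l)*k(0) = (92 - 12)*0 = 80*0 = 0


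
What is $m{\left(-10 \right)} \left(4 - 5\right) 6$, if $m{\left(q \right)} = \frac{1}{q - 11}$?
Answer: $\frac{2}{7} \approx 0.28571$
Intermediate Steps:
$m{\left(q \right)} = \frac{1}{-11 + q}$
$m{\left(-10 \right)} \left(4 - 5\right) 6 = \frac{\left(4 - 5\right) 6}{-11 - 10} = \frac{\left(-1\right) 6}{-21} = \left(- \frac{1}{21}\right) \left(-6\right) = \frac{2}{7}$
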